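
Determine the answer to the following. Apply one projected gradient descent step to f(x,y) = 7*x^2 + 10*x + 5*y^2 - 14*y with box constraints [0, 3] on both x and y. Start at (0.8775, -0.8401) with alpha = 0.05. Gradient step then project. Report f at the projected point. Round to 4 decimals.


Step 1: Compute gradient at (0.8775, -0.8401).
grad_x = 2*7*0.8775 + 10 = 22.285
grad_y = 2*5*-0.8401 - 14 = -22.401
Step 2: Gradient step.
x_raw = 0.8775 - 0.05*22.285 = -0.2368
y_raw = -0.8401 - 0.05*-22.401 = 0.28
Step 3: Project onto [0, 3].
x_proj = clip(-0.2368) = 0.0
y_proj = clip(0.28) = 0.28
Step 4: Evaluate f.
f(0.0, 0.28) = -3.5274


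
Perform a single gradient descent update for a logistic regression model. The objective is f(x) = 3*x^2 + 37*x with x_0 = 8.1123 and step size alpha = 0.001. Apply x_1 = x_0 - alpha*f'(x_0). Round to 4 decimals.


We compute the gradient at x_0 and apply the update.
f'(x) = 6*x + 37
f'(8.1123) = 6*8.1123 + 37 = 85.6738
x_1 = 8.1123 - 0.001*85.6738 = 8.0266


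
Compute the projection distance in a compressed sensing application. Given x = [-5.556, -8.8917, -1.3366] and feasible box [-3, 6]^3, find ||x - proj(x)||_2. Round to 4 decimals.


Project each component onto [-3, 6].
clip(-5.556) = -3.0, clip(-8.8917) = -3.0, clip(-1.3366) = -1.3366
Projection = [-3.0, -3.0, -1.3366]
Squared diffs: [6.5331, 34.7121, 0.0]
Distance = sqrt(41.2452) = 6.4222


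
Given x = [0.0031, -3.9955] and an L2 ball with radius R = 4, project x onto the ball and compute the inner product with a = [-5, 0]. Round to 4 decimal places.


Step 1: Compute ||x|| (intermediates to 6 decimals).
||x|| = sqrt(0.0031^2 + (-3.9955)^2) = 3.995501
Step 2: Project.
Since ||x|| <= R, proj = x (no scaling needed).
proj(x) = [0.0031, -3.9955]
Step 3: Dot product.
a^T * proj(x) = -5*0.0031 + 0*(-3.9955) = -0.0155


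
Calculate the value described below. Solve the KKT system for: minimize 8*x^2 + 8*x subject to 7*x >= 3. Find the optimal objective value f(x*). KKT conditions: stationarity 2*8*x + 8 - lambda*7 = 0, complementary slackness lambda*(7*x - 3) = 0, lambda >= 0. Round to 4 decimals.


Step 1: Try lambda = 0 (constraint inactive).
x_unc = -8/(2*8) = -0.5
Check: 7*-0.5 = -3.5 < 3 -- violated!
Step 2: Constraint must be active: 7*x = 3
x* = 3/7 = 0.4286 (rounded; the exact value 3/7 is used below)
lambda = (2*8*(3/7) + 8)/7 = 2.1224
Step 3: Compute optimal value.
f(x*) = 8*(3/7)^2 + 8*(3/7) = 4.898


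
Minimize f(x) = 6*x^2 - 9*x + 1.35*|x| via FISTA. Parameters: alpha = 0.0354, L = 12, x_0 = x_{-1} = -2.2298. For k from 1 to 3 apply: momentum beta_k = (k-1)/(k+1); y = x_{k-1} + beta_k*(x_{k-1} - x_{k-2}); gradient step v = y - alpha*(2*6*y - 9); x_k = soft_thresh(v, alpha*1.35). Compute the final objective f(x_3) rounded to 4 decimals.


FISTA on f(x) = 6*x^2 - 9*x + 1.35*|x|
L = 12, alpha = 0.0354
Iteration 1: beta = 0.0, y = -2.2298 + 0.0*(-2.2298 + 2.2298) = -2.2298
  grad(y) = -35.7576, v = y - alpha*grad = -0.964
  prox(v) = soft_thresh(-0.964, 0.0478) = -0.9162
Iteration 2: beta = 0.3333, y = -0.9162 + 0.3333*(-0.9162 + 2.2298) = -0.4783
  grad(y) = -14.7399, v = y - alpha*grad = 0.0435
  prox(v) = soft_thresh(0.0435, 0.0478) = 0.0
Iteration 3: beta = 0.5, y = 0.0 + 0.5*(0.0 + 0.9162) = 0.4581
  grad(y) = -3.5029, v = y - alpha*grad = 0.5821
  prox(v) = soft_thresh(0.5821, 0.0478) = 0.5343
f(x_3) = 6*0.5343^2 - 9*0.5343 + 1.35*|0.5343| = -2.3745


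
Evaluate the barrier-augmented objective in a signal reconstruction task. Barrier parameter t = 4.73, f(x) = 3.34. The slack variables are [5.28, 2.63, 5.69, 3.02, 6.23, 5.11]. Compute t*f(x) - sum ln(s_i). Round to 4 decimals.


Step 1: Compute log-barrier.
ln values: [1.6639, 0.967, 1.7387, 1.1053, 1.8294, 1.6312]
phi = -(1.6639 + 0.967 + 1.7387 + 1.1053 + 1.8294 + 1.6312) = -8.9355
Step 2: Compute augmented objective.
t*f(x) = 4.73*3.34 = 15.7982
Total = 15.7982 - 8.9355 = 6.8627


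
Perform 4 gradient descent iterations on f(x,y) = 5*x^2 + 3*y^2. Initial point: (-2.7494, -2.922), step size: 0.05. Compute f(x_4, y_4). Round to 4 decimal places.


Gradient descent on f(x,y) = 5*x^2 + 3*y^2.
Starting point: (-2.7494, -2.922), alpha = 0.05
Step 1: grad_x = 2*5*-2.7494 = -27.494, grad_y = 2*3*-2.922 = -17.532
  x_1 = -2.7494 - 0.05*-27.494 = -1.3747
  y_1 = -2.922 - 0.05*-17.532 = -2.0454
Step 2: grad_x = 2*5*-1.3747 = -13.747, grad_y = 2*3*-2.0454 = -12.2724
  x_2 = -1.3747 - 0.05*-13.747 = -0.6874
  y_2 = -2.0454 - 0.05*-12.2724 = -1.4318
Step 3: grad_x = 2*5*-0.6874 = -6.8735, grad_y = 2*3*-1.4318 = -8.5907
  x_3 = -0.6874 - 0.05*-6.8735 = -0.3437
  y_3 = -1.4318 - 0.05*-8.5907 = -1.0022
Step 4: grad_x = 2*5*-0.3437 = -3.4368, grad_y = 2*3*-1.0022 = -6.0135
  x_4 = -0.3437 - 0.05*-3.4368 = -0.1718
  y_4 = -1.0022 - 0.05*-6.0135 = -0.7016
f(-0.1718, -0.7016) = 5*(-0.1718)^2 + 3*(-0.7016)^2 = 1.6243


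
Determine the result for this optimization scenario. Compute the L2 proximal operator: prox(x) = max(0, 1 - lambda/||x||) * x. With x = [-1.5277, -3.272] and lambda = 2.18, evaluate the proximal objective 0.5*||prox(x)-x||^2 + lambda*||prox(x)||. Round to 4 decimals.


Step 1: Compute ||x||.
||x|| = 3.6111
Step 2: Compute scaling factor.
scale = max(0, 1 - 2.18/3.6111) = 0.3963
Step 3: prox(x) = [-0.6054, -1.2967]
||prox(x)|| = 1.4311
Step 4: Proximal objective.
0.5*||prox-x||^2 = 2.3762
lambda*||prox|| = 3.1198
Total = 5.4959


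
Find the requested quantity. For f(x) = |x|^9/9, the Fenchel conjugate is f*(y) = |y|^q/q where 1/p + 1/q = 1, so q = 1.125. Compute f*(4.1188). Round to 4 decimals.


The conjugate exponent q satisfies 1/p + 1/q = 1.
p = 9, so q = 9/(9 - 1) = 1.125
|y|^q = 4.1188^1.125 = 4.9161
f*(4.1188) = 4.9161 / 1.125 = 4.3698


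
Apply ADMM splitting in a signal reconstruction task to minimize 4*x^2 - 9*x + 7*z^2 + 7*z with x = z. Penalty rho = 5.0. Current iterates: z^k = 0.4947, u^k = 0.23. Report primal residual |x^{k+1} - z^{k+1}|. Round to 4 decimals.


ADMM iteration with rho = 5.0, z^k = 0.4947, u^k = 0.23
Step 1: x-update.
Minimize 4*x^2 - 9*x + (5.0/2)*(x - 0.4947 + 0.23)^2
FOC: (2*4 + 5.0)*x = 9 + 5.0*(0.4947 - 0.23)
x^{k+1} = 0.7941
Step 2: z-update.
Minimize 7*z^2 + 7*z + (5.0/2)*(0.7941 - z + 0.23)^2
FOC: (2*7 + 5.0)*z = -7 + 5.0*(0.7941 + 0.23)
z^{k+1} = -0.0989
Step 3: u-update.
u^{k+1} = 0.23 + 0.7941 + 0.0989 = 1.123
Step 4: Primal residual = |0.7941 + 0.0989| = 0.893


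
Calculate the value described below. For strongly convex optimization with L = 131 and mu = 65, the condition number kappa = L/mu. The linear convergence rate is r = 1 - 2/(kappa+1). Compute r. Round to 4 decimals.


Step 1: Compute the condition number.
kappa = L/mu = 131/65 = 2.0154
Step 2: Compute the convergence rate.
r = 1 - 2/(kappa + 1) = 1 - 2*mu/(L + mu) = (L - mu)/(L + mu) = 66/196 = 0.3367


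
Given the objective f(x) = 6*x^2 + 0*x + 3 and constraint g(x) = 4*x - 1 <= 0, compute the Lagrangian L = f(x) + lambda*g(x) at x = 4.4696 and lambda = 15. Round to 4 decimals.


Step 1: Evaluate f(x).
f(4.4696) = 6*4.4696^2 + 0*4.4696 + 3 = 122.8639
Step 2: Evaluate g(x).
g(4.4696) = 4*4.4696 - 1 = 16.8784
Step 3: Compute Lagrangian.
L = 122.8639 + 15*16.8784 = 376.0399


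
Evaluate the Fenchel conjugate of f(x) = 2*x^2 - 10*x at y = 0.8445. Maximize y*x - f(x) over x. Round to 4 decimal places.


f*(y) = sup_x {y*x - a*x^2 - b*x} = sup_x {(y-b)*x - a*x^2}
FOC: (y - b) - 2a*x = 0 => x* = (y - b)/(2a)
x* = (0.8445 + 10)/(2*2) = 2.7111
f*(0.8445) = (y-b)^2/(4a) = (0.8445 + 10)^2/(4*2)
= 117.6032/8 = 14.7004


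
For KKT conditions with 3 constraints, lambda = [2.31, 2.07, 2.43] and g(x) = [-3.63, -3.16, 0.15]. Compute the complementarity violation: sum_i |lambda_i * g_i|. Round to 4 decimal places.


KKT complementary slackness check:
lambda_1 * g_1 = 2.31 * -3.63 = -8.3853
lambda_2 * g_2 = 2.07 * -3.16 = -6.5412
lambda_3 * g_3 = 2.43 * 0.15 = 0.3645
Total violation = 8.3853 + 6.5412 + 0.3645 = 15.291


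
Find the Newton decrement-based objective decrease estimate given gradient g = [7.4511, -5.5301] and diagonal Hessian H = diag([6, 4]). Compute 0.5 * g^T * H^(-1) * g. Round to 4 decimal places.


Step 1: H is diagonal, so H^(-1) * g = [1.2419, -1.3825].
Step 2: g^T H^(-1) g = sum_i g_i^2 / H_ii
  = (7.4511)^2/6 + (-5.5301)^2/4
  = 9.2531 + 7.6455 = 16.8987
Step 3: Objective decrease = 0.5 * g^T H^(-1) g = 8.4493


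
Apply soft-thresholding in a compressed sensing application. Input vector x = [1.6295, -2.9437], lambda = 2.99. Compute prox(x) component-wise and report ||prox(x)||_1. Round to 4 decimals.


Soft-thresholding with lambda = 2.99:
prox(1.6295) = sign(1.6295)*max(|1.6295| - 2.99, 0) = 0.0
prox(-2.9437) = sign(-2.9437)*max(|-2.9437| - 2.99, 0) = 0.0
prox(x) = [0.0, 0.0]
||prox(x)||_1 = 0.0 + 0.0 = 0.0


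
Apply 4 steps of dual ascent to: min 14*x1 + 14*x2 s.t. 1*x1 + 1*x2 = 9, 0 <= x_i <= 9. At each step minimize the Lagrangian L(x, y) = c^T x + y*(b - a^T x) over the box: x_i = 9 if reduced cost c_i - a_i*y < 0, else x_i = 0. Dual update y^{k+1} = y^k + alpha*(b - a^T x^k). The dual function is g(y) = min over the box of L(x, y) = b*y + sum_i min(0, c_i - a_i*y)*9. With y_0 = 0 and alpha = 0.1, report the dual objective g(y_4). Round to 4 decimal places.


Dual ascent for LP: min 14*x1 + 14*x2, 1*x1 + 1*x2 = 9, 0 <= x_i <= 9
Step 1: y^k = 0.0, reduced costs: (14.0, 14.0)
  x^k = (0.0, 0.0), subgradient = b - a^T x = 9.0
  y^{k+1} = 0.0 + 0.1*9.0 = 0.9
Step 2: y^k = 0.9, reduced costs: (13.1, 13.1)
  x^k = (0.0, 0.0), subgradient = b - a^T x = 9.0
  y^{k+1} = 0.9 + 0.1*9.0 = 1.8
Step 3: y^k = 1.8, reduced costs: (12.2, 12.2)
  x^k = (0.0, 0.0), subgradient = b - a^T x = 9.0
  y^{k+1} = 1.8 + 0.1*9.0 = 2.7
Step 4: y^k = 2.7, reduced costs: (11.3, 11.3)
  x^k = (0.0, 0.0), subgradient = b - a^T x = 9.0
  y^{k+1} = 2.7 + 0.1*9.0 = 3.6
Dual objective at y_4 = 3.6: reduced costs (10.4, 10.4), box minimizer x = (0.0, 0.0)
g(y_4) = b*y + (c1 - a1*y)*x1 + (c2 - a2*y)*x2 = 9*3.6 + 10.4*0.0 + 10.4*0.0 = 32.4 + 0.0 + 0.0 = 32.4


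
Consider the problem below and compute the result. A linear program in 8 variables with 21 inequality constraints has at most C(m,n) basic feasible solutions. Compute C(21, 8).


Each vertex corresponds to some choice of n active constraints out of m, so the number of vertices is at most C(m, n) = m! / (n!(m-n)!).
m = 21, n = 8
Numerator: 21 * 20 * 19 * 18 * 17 * 16 * 15 * 14
Denominator: 8! = 40320
C(21, 8) = 203490


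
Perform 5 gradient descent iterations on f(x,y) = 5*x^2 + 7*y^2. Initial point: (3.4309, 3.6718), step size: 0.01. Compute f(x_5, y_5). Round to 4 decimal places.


Gradient descent on f(x,y) = 5*x^2 + 7*y^2.
Starting point: (3.4309, 3.6718), alpha = 0.01
Step 1: grad_x = 2*5*3.4309 = 34.309, grad_y = 2*7*3.6718 = 51.4052
  x_1 = 3.4309 - 0.01*34.309 = 3.0878
  y_1 = 3.6718 - 0.01*51.4052 = 3.1577
Step 2: grad_x = 2*5*3.0878 = 30.8781, grad_y = 2*7*3.1577 = 44.2085
  x_2 = 3.0878 - 0.01*30.8781 = 2.779
  y_2 = 3.1577 - 0.01*44.2085 = 2.7157
Step 3: grad_x = 2*5*2.779 = 27.7903, grad_y = 2*7*2.7157 = 38.0193
  x_3 = 2.779 - 0.01*27.7903 = 2.5011
  y_3 = 2.7157 - 0.01*38.0193 = 2.3355
Step 4: grad_x = 2*5*2.5011 = 25.0113, grad_y = 2*7*2.3355 = 32.6966
  x_4 = 2.5011 - 0.01*25.0113 = 2.251
  y_4 = 2.3355 - 0.01*32.6966 = 2.0085
Step 5: grad_x = 2*5*2.251 = 22.5101, grad_y = 2*7*2.0085 = 28.1191
  x_5 = 2.251 - 0.01*22.5101 = 2.0259
  y_5 = 2.0085 - 0.01*28.1191 = 1.7273
f(2.0259, 1.7273) = 5*2.0259^2 + 7*1.7273^2 = 41.4069


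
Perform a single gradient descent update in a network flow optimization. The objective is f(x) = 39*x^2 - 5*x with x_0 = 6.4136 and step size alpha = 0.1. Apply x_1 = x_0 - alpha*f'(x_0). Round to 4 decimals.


We compute the gradient at x_0 and apply the update.
f'(x) = 78*x - 5
f'(6.4136) = 78*6.4136 - 5 = 495.2608
x_1 = 6.4136 - 0.1*495.2608 = -43.1125


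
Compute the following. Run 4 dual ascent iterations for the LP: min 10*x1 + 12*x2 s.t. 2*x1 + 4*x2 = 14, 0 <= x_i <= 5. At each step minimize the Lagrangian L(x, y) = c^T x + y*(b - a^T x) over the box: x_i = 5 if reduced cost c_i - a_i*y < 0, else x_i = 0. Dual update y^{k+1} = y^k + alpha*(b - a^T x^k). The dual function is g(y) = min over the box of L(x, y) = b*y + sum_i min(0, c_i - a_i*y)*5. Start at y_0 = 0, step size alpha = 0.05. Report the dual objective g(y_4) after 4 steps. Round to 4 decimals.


Dual ascent for LP: min 10*x1 + 12*x2, 2*x1 + 4*x2 = 14, 0 <= x_i <= 5
Step 1: y^k = 0.0, reduced costs: (10.0, 12.0)
  x^k = (0.0, 0.0), subgradient = b - a^T x = 14.0
  y^{k+1} = 0.0 + 0.05*14.0 = 0.7
Step 2: y^k = 0.7, reduced costs: (8.6, 9.2)
  x^k = (0.0, 0.0), subgradient = b - a^T x = 14.0
  y^{k+1} = 0.7 + 0.05*14.0 = 1.4
Step 3: y^k = 1.4, reduced costs: (7.2, 6.4)
  x^k = (0.0, 0.0), subgradient = b - a^T x = 14.0
  y^{k+1} = 1.4 + 0.05*14.0 = 2.1
Step 4: y^k = 2.1, reduced costs: (5.8, 3.6)
  x^k = (0.0, 0.0), subgradient = b - a^T x = 14.0
  y^{k+1} = 2.1 + 0.05*14.0 = 2.8
Dual objective at y_4 = 2.8: reduced costs (4.4, 0.8), box minimizer x = (0.0, 0.0)
g(y_4) = b*y + (c1 - a1*y)*x1 + (c2 - a2*y)*x2 = 14*2.8 + 4.4*0.0 + 0.8*0.0 = 39.2 + 0.0 + 0.0 = 39.2


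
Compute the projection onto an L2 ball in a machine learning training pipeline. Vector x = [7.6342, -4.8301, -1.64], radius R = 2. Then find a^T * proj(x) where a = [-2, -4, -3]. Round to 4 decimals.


Step 1: Compute ||x|| (intermediates to 6 decimals).
||x|| = sqrt(7.6342^2 + (-4.8301)^2 + (-1.64)^2) = 9.181529
Step 2: Project.
Since ||x|| > R, scale = R/||x|| = 2/9.181529 = 0.217829, proj(x) = scale * x
proj(x) = [1.66295, -1.052136, -0.35724]
Step 3: Dot product.
a^T * proj(x) = -2*1.66295 - 4*(-1.052136) - 3*(-0.35724) = 1.9544


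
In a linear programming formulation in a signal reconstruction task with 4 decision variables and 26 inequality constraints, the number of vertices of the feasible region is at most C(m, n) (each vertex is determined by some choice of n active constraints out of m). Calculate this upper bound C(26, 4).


Each vertex corresponds to some choice of n active constraints out of m, so the number of vertices is at most C(m, n) = m! / (n!(m-n)!).
m = 26, n = 4
Numerator: 26 * 25 * 24 * 23
Denominator: 4! = 24
C(26, 4) = 14950


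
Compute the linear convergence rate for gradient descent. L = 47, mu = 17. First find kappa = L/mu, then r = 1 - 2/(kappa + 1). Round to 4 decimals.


Step 1: Compute the condition number.
kappa = L/mu = 47/17 = 2.7647
Step 2: Compute the convergence rate.
r = 1 - 2/(kappa + 1) = 1 - 2*mu/(L + mu) = (L - mu)/(L + mu) = 30/64 = 0.4688


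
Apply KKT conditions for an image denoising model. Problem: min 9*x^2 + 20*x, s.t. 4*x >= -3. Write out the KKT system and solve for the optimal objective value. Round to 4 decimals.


Step 1: Try lambda = 0 (constraint inactive).
x_unc = -20/(2*9) = -1.1111
Check: 4*-1.1111 = -4.4444 < -3 -- violated!
Step 2: Constraint must be active: 4*x = -3
x* = -3/4 = -0.75
lambda = (2*9*(-0.75) + 20)/4 = 1.625
Step 3: Compute optimal value.
f(x*) = 9*(-0.75)^2 + 20*(-0.75) = -9.9375


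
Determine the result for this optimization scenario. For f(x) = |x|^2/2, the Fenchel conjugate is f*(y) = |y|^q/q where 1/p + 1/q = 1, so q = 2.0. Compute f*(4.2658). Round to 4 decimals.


The conjugate exponent q satisfies 1/p + 1/q = 1.
p = 2, so q = 2/(2 - 1) = 2.0
|y|^q = 4.2658^2.0 = 18.197
f*(4.2658) = 18.197 / 2.0 = 9.0985


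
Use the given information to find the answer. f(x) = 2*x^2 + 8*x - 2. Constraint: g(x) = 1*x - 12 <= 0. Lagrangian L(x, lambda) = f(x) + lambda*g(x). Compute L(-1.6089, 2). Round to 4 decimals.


Step 1: Evaluate f(x).
f(-1.6089) = 2*(-1.6089)^2 + 8*(-1.6089) - 2 = -9.6941
Step 2: Evaluate g(x).
g(-1.6089) = 1*-1.6089 - 12 = -13.6089
Step 3: Compute Lagrangian.
L = -9.6941 + 2*-13.6089 = -36.9119


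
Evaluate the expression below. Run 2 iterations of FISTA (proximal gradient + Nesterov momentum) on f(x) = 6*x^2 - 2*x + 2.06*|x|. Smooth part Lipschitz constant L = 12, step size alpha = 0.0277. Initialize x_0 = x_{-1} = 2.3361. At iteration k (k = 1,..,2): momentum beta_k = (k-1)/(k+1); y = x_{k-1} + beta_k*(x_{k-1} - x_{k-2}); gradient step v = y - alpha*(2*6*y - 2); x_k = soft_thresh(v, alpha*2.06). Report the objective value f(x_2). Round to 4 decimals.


FISTA on f(x) = 6*x^2 - 2*x + 2.06*|x|
L = 12, alpha = 0.0277
Iteration 1: beta = 0.0, y = 2.3361 + 0.0*(2.3361 - 2.3361) = 2.3361
  grad(y) = 26.0332, v = y - alpha*grad = 1.615
  prox(v) = soft_thresh(1.615, 0.0571) = 1.5579
Iteration 2: beta = 0.3333, y = 1.5579 + 0.3333*(1.5579 - 2.3361) = 1.2985
  grad(y) = 13.5823, v = y - alpha*grad = 0.9223
  prox(v) = soft_thresh(0.9223, 0.0571) = 0.8652
f(x_2) = 6*0.8652^2 - 2*0.8652 + 2.06*|0.8652| = 4.5437


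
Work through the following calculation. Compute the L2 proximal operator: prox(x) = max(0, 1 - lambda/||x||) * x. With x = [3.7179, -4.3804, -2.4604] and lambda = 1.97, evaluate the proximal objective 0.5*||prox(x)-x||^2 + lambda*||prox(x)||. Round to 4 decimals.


Step 1: Compute ||x||.
||x|| = 6.2501
Step 2: Compute scaling factor.
scale = max(0, 1 - 1.97/6.2501) = 0.6848
Step 3: prox(x) = [2.546, -2.9997, -1.6849]
||prox(x)|| = 4.2801
Step 4: Proximal objective.
0.5*||prox-x||^2 = 1.9405
lambda*||prox|| = 8.4318
Total = 10.3723


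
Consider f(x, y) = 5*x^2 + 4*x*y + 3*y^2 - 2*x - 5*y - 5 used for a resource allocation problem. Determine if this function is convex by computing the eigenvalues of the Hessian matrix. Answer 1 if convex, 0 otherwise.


The Hessian of f(x,y) = 5*x^2 + 4*x*y + 3*y^2 - 2*x - 5*y - 5 is:
H = [[10, 4], [4, 6]]
Trace = 10 + 6 = 16
Determinant = 10*6 - (4)^2 = 44
Discriminant = (16)^2 - 4*44 = 80.0
Eigenvalues: lambda_1 = 3.5279, lambda_2 = 12.4721
The function is convex.

1


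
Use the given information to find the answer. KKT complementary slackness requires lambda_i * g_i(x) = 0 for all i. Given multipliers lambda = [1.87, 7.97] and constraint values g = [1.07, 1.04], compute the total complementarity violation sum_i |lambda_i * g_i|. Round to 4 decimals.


KKT complementary slackness check:
lambda_1 * g_1 = 1.87 * 1.07 = 2.0009
lambda_2 * g_2 = 7.97 * 1.04 = 8.2888
Total violation = 2.0009 + 8.2888 = 10.2897


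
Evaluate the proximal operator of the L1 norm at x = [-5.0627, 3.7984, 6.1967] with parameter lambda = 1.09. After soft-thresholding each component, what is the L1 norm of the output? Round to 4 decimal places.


Soft-thresholding with lambda = 1.09:
prox(-5.0627) = sign(-5.0627)*max(|-5.0627| - 1.09, 0) = -3.9727
prox(3.7984) = sign(3.7984)*max(|3.7984| - 1.09, 0) = 2.7084
prox(6.1967) = sign(6.1967)*max(|6.1967| - 1.09, 0) = 5.1067
prox(x) = [-3.9727, 2.7084, 5.1067]
||prox(x)||_1 = 3.9727 + 2.7084 + 5.1067 = 11.7878


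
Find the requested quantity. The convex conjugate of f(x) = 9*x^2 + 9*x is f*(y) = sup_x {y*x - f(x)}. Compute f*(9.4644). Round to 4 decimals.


f*(y) = sup_x {y*x - a*x^2 - b*x} = sup_x {(y-b)*x - a*x^2}
FOC: (y - b) - 2a*x = 0 => x* = (y - b)/(2a)
x* = (9.4644 - 9)/(2*9) = 0.0258
f*(9.4644) = (y-b)^2/(4a) = (9.4644 - 9)^2/(4*9)
= 0.2157/36 = 0.006


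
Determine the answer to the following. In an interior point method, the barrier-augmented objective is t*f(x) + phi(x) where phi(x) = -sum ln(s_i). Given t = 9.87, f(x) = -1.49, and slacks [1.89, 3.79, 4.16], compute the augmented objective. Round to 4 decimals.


Step 1: Compute log-barrier.
ln values: [0.6366, 1.3324, 1.4255]
phi = -(0.6366 + 1.3324 + 1.4255) = -3.3945
Step 2: Compute augmented objective.
t*f(x) = 9.87*-1.49 = -14.7063
Total = -14.7063 - 3.3945 = -18.1008


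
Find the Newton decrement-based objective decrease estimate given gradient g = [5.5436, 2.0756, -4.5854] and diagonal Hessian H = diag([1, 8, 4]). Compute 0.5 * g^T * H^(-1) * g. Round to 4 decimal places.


Step 1: H is diagonal, so H^(-1) * g = [5.5436, 0.2595, -1.1464].
Step 2: g^T H^(-1) g = sum_i g_i^2 / H_ii
  = (5.5436)^2/1 + (2.0756)^2/8 + (-4.5854)^2/4
  = 30.7315 + 0.5385 + 5.2565 = 36.5265
Step 3: Objective decrease = 0.5 * g^T H^(-1) g = 18.2632


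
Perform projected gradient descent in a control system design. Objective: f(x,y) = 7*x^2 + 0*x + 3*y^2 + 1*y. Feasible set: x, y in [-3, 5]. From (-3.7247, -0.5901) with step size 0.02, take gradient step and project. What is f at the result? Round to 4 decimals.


Step 1: Compute gradient at (-3.7247, -0.5901).
grad_x = 2*7*-3.7247 + 0 = -52.1458
grad_y = 2*3*-0.5901 + 1 = -2.5406
Step 2: Gradient step.
x_raw = -3.7247 - 0.02*-52.1458 = -2.6818
y_raw = -0.5901 - 0.02*-2.5406 = -0.5393
Step 3: Project onto [-3, 5].
x_proj = clip(-2.6818) = -2.6818
y_proj = clip(-0.5393) = -0.5393
Step 4: Evaluate f.
f(-2.6818, -0.5393) = 50.677


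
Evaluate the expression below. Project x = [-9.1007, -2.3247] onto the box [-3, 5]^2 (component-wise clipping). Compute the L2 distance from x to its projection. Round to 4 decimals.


Project each component onto [-3, 5].
clip(-9.1007) = -3.0, clip(-2.3247) = -2.3247
Projection = [-3.0, -2.3247]
Squared diffs: [37.2185, 0.0]
Distance = sqrt(37.2185) = 6.1007


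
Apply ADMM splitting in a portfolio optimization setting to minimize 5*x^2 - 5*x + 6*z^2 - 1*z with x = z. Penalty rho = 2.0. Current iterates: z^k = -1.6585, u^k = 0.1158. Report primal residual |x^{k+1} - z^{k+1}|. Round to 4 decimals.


ADMM iteration with rho = 2.0, z^k = -1.6585, u^k = 0.1158
Step 1: x-update.
Minimize 5*x^2 - 5*x + (2.0/2)*(x + 1.6585 + 0.1158)^2
FOC: (2*5 + 2.0)*x = 5 + 2.0*(-1.6585 - 0.1158)
x^{k+1} = 0.121
Step 2: z-update.
Minimize 6*z^2 - 1*z + (2.0/2)*(0.121 - z + 0.1158)^2
FOC: (2*6 + 2.0)*z = 1 + 2.0*(0.121 + 0.1158)
z^{k+1} = 0.1053
Step 3: u-update.
u^{k+1} = 0.1158 + 0.121 - 0.1053 = 0.1315
Step 4: Primal residual = |0.121 - 0.1053| = 0.0157


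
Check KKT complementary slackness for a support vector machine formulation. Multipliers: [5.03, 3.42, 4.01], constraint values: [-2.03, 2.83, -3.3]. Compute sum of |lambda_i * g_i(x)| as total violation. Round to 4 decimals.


KKT complementary slackness check:
lambda_1 * g_1 = 5.03 * -2.03 = -10.2109
lambda_2 * g_2 = 3.42 * 2.83 = 9.6786
lambda_3 * g_3 = 4.01 * -3.3 = -13.233
Total violation = 10.2109 + 9.6786 + 13.233 = 33.1225


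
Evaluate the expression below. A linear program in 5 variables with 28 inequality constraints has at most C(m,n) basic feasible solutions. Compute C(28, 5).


Each vertex corresponds to some choice of n active constraints out of m, so the number of vertices is at most C(m, n) = m! / (n!(m-n)!).
m = 28, n = 5
Numerator: 28 * 27 * 26 * 25 * 24
Denominator: 5! = 120
C(28, 5) = 98280


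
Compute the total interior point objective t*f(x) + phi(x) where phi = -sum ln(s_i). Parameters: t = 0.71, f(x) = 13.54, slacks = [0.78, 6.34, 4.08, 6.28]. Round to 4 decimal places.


Step 1: Compute log-barrier.
ln values: [-0.2485, 1.8469, 1.4061, 1.8374]
phi = -(-0.2485 + 1.8469 + 1.4061 + 1.8374) = -4.8419
Step 2: Compute augmented objective.
t*f(x) = 0.71*13.54 = 9.6134
Total = 9.6134 - 4.8419 = 4.7715


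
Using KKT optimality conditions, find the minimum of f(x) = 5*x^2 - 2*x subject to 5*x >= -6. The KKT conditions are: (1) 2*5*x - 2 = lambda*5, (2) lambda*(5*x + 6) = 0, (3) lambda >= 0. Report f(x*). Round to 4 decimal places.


Step 1: Try lambda = 0 (constraint inactive).
Stationarity: 2*5*x - 2 = 0
x* = 2/(2*5) = 0.2
Check constraint: 5*0.2 = 1.0 >= -6 -- satisfied.
Step 2: Compute optimal value.
f(x*) = 5*0.2^2 - 2*0.2 = -0.2


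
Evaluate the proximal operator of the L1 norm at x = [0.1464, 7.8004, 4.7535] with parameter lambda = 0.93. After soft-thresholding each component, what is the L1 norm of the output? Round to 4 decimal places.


Soft-thresholding with lambda = 0.93:
prox(0.1464) = sign(0.1464)*max(|0.1464| - 0.93, 0) = 0.0
prox(7.8004) = sign(7.8004)*max(|7.8004| - 0.93, 0) = 6.8704
prox(4.7535) = sign(4.7535)*max(|4.7535| - 0.93, 0) = 3.8235
prox(x) = [0.0, 6.8704, 3.8235]
||prox(x)||_1 = 0.0 + 6.8704 + 3.8235 = 10.6939


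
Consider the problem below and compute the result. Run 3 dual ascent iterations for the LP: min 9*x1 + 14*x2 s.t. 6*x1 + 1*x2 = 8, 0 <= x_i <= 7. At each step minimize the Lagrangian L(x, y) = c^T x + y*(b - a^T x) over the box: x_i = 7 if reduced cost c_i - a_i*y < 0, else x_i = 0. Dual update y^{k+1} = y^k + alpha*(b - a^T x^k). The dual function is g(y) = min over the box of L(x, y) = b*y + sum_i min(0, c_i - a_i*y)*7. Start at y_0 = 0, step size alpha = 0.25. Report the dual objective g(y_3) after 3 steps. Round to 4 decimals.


Dual ascent for LP: min 9*x1 + 14*x2, 6*x1 + 1*x2 = 8, 0 <= x_i <= 7
Step 1: y^k = 0.0, reduced costs: (9.0, 14.0)
  x^k = (0.0, 0.0), subgradient = b - a^T x = 8.0
  y^{k+1} = 0.0 + 0.25*8.0 = 2.0
Step 2: y^k = 2.0, reduced costs: (-3.0, 12.0)
  x^k = (7.0, 0.0), subgradient = b - a^T x = -34.0
  y^{k+1} = 2.0 + 0.25*-34.0 = -6.5
Step 3: y^k = -6.5, reduced costs: (48.0, 20.5)
  x^k = (0.0, 0.0), subgradient = b - a^T x = 8.0
  y^{k+1} = -6.5 + 0.25*8.0 = -4.5
Dual objective at y_3 = -4.5: reduced costs (36.0, 18.5), box minimizer x = (0.0, 0.0)
g(y_3) = b*y + (c1 - a1*y)*x1 + (c2 - a2*y)*x2 = 8*(-4.5) + 36.0*0.0 + 18.5*0.0 = -36.0 + 0.0 + 0.0 = -36.0


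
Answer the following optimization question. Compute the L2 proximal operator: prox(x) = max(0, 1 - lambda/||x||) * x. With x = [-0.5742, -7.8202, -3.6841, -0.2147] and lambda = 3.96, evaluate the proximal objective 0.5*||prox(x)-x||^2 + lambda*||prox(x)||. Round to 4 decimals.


Step 1: Compute ||x||.
||x|| = 8.6663
Step 2: Compute scaling factor.
scale = max(0, 1 - 3.96/8.6663) = 0.5431
Step 3: prox(x) = [-0.3118, -4.2468, -2.0007, -0.1166]
||prox(x)|| = 4.7063
Step 4: Proximal objective.
0.5*||prox-x||^2 = 7.8408
lambda*||prox|| = 18.6369
Total = 26.4776


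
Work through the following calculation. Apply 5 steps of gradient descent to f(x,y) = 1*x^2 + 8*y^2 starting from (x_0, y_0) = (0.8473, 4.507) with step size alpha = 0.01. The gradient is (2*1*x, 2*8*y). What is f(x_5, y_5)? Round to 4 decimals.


Gradient descent on f(x,y) = 1*x^2 + 8*y^2.
Starting point: (0.8473, 4.507), alpha = 0.01
Step 1: grad_x = 2*1*0.8473 = 1.6946, grad_y = 2*8*4.507 = 72.112
  x_1 = 0.8473 - 0.01*1.6946 = 0.8304
  y_1 = 4.507 - 0.01*72.112 = 3.7859
Step 2: grad_x = 2*1*0.8304 = 1.6607, grad_y = 2*8*3.7859 = 60.5741
  x_2 = 0.8304 - 0.01*1.6607 = 0.8137
  y_2 = 3.7859 - 0.01*60.5741 = 3.1801
Step 3: grad_x = 2*1*0.8137 = 1.6275, grad_y = 2*8*3.1801 = 50.8822
  x_3 = 0.8137 - 0.01*1.6275 = 0.7975
  y_3 = 3.1801 - 0.01*50.8822 = 2.6713
Step 4: grad_x = 2*1*0.7975 = 1.5949, grad_y = 2*8*2.6713 = 42.7411
  x_4 = 0.7975 - 0.01*1.5949 = 0.7815
  y_4 = 2.6713 - 0.01*42.7411 = 2.2439
Step 5: grad_x = 2*1*0.7815 = 1.563, grad_y = 2*8*2.2439 = 35.9025
  x_5 = 0.7815 - 0.01*1.563 = 0.7659
  y_5 = 2.2439 - 0.01*35.9025 = 1.8849
f(0.7659, 1.8849) = 1*0.7659^2 + 8*1.8849^2 = 29.0088


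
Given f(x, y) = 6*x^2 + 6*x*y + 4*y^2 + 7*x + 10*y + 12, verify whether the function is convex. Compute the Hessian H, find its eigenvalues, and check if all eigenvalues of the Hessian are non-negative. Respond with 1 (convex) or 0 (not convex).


The Hessian of f(x,y) = 6*x^2 + 6*x*y + 4*y^2 + 7*x + 10*y + 12 is:
H = [[12, 6], [6, 8]]
Trace = 12 + 8 = 20
Determinant = 12*8 - (6)^2 = 60
Discriminant = (20)^2 - 4*60 = 160.0
Eigenvalues: lambda_1 = 3.6754, lambda_2 = 16.3246
The function is convex.

1


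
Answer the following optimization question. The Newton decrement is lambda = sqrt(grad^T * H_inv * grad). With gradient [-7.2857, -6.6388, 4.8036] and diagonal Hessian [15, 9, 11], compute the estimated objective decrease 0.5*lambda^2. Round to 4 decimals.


Step 1: H is diagonal, so H^(-1) * g = [-0.4857, -0.7376, 0.4367].
Step 2: g^T H^(-1) g = sum_i g_i^2 / H_ii
  = (-7.2857)^2/15 + (-6.6388)^2/9 + (4.8036)^2/11
  = 3.5388 + 4.8971 + 2.0977 = 10.5335
Step 3: Objective decrease = 0.5 * g^T H^(-1) g = 5.2668


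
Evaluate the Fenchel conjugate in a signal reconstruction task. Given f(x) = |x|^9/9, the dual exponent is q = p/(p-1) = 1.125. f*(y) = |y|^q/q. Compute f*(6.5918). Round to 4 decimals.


The conjugate exponent q satisfies 1/p + 1/q = 1.
p = 9, so q = 9/(9 - 1) = 1.125
|y|^q = 6.5918^1.125 = 8.3441
f*(6.5918) = 8.3441 / 1.125 = 7.417


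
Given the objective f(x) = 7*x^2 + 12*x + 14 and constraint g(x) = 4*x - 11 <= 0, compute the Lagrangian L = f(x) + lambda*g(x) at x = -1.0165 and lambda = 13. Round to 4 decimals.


Step 1: Evaluate f(x).
f(-1.0165) = 7*(-1.0165)^2 + 12*(-1.0165) + 14 = 9.0349
Step 2: Evaluate g(x).
g(-1.0165) = 4*-1.0165 - 11 = -15.066
Step 3: Compute Lagrangian.
L = 9.0349 + 13*-15.066 = -186.8231


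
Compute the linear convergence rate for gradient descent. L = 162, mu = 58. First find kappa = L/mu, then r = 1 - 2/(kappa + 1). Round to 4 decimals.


Step 1: Compute the condition number.
kappa = L/mu = 162/58 = 2.7931
Step 2: Compute the convergence rate.
r = 1 - 2/(kappa + 1) = 1 - 2*mu/(L + mu) = (L - mu)/(L + mu) = 104/220 = 0.4727


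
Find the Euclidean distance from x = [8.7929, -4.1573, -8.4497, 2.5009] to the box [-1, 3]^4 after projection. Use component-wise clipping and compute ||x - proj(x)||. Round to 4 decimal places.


Project each component onto [-1, 3].
clip(8.7929) = 3.0, clip(-4.1573) = -1.0, clip(-8.4497) = -1.0, clip(2.5009) = 2.5009
Projection = [3.0, -1.0, -1.0, 2.5009]
Squared diffs: [33.5577, 9.9685, 55.498, 0.0]
Distance = sqrt(99.0242) = 9.9511


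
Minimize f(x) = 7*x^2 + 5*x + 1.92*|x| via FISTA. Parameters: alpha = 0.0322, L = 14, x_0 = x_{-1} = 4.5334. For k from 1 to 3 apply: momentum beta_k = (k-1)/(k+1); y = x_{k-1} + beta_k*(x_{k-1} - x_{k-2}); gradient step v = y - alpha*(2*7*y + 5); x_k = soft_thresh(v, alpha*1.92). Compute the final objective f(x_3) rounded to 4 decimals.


FISTA on f(x) = 7*x^2 + 5*x + 1.92*|x|
L = 14, alpha = 0.0322
Iteration 1: beta = 0.0, y = 4.5334 + 0.0*(4.5334 - 4.5334) = 4.5334
  grad(y) = 68.4676, v = y - alpha*grad = 2.3287
  prox(v) = soft_thresh(2.3287, 0.0618) = 2.2669
Iteration 2: beta = 0.3333, y = 2.2669 + 0.3333*(2.2669 - 4.5334) = 1.5114
  grad(y) = 26.16, v = y - alpha*grad = 0.6691
  prox(v) = soft_thresh(0.6691, 0.0618) = 0.6073
Iteration 3: beta = 0.5, y = 0.6073 + 0.5*(0.6073 - 2.2669) = -0.2226
  grad(y) = 1.8838, v = y - alpha*grad = -0.2832
  prox(v) = soft_thresh(-0.2832, 0.0618) = -0.2214
f(x_3) = 7*(-0.2214)^2 + 5*(-0.2214) + 1.92*|-0.2214| = -0.3388


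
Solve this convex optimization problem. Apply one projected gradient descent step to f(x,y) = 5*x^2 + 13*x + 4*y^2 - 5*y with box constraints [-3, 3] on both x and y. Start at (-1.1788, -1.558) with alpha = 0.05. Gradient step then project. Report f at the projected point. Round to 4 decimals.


Step 1: Compute gradient at (-1.1788, -1.558).
grad_x = 2*5*-1.1788 + 13 = 1.212
grad_y = 2*4*-1.558 - 5 = -17.464
Step 2: Gradient step.
x_raw = -1.1788 - 0.05*1.212 = -1.2394
y_raw = -1.558 - 0.05*-17.464 = -0.6848
Step 3: Project onto [-3, 3].
x_proj = clip(-1.2394) = -1.2394
y_proj = clip(-0.6848) = -0.6848
Step 4: Evaluate f.
f(-1.2394, -0.6848) = -3.1318


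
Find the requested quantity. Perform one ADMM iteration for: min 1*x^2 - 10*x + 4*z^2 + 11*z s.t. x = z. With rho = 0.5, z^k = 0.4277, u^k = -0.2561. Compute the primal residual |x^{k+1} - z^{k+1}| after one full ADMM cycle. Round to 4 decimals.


ADMM iteration with rho = 0.5, z^k = 0.4277, u^k = -0.2561
Step 1: x-update.
Minimize 1*x^2 - 10*x + (0.5/2)*(x - 0.4277 - 0.2561)^2
FOC: (2*1 + 0.5)*x = 10 + 0.5*(0.4277 + 0.2561)
x^{k+1} = 4.1368
Step 2: z-update.
Minimize 4*z^2 + 11*z + (0.5/2)*(4.1368 - z - 0.2561)^2
FOC: (2*4 + 0.5)*z = -11 + 0.5*(4.1368 - 0.2561)
z^{k+1} = -1.0658
Step 3: u-update.
u^{k+1} = -0.2561 + 4.1368 + 1.0658 = 4.9465
Step 4: Primal residual = |4.1368 + 1.0658| = 5.2026


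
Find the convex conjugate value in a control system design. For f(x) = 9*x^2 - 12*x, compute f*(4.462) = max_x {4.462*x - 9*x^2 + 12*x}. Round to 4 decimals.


f*(y) = sup_x {y*x - a*x^2 - b*x} = sup_x {(y-b)*x - a*x^2}
FOC: (y - b) - 2a*x = 0 => x* = (y - b)/(2a)
x* = (4.462 + 12)/(2*9) = 0.9146
f*(4.462) = (y-b)^2/(4a) = (4.462 + 12)^2/(4*9)
= 270.9974/36 = 7.5277


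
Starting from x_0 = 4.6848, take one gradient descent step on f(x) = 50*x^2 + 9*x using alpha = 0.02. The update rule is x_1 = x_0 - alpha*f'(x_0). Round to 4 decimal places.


We compute the gradient at x_0 and apply the update.
f'(x) = 100*x + 9
f'(4.6848) = 100*4.6848 + 9 = 477.48
x_1 = 4.6848 - 0.02*477.48 = -4.8648


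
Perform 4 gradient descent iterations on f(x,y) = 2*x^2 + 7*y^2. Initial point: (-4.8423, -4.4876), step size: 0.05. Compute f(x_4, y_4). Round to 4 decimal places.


Gradient descent on f(x,y) = 2*x^2 + 7*y^2.
Starting point: (-4.8423, -4.4876), alpha = 0.05
Step 1: grad_x = 2*2*-4.8423 = -19.3692, grad_y = 2*7*-4.4876 = -62.8264
  x_1 = -4.8423 - 0.05*-19.3692 = -3.8738
  y_1 = -4.4876 - 0.05*-62.8264 = -1.3463
Step 2: grad_x = 2*2*-3.8738 = -15.4954, grad_y = 2*7*-1.3463 = -18.8479
  x_2 = -3.8738 - 0.05*-15.4954 = -3.0991
  y_2 = -1.3463 - 0.05*-18.8479 = -0.4039
Step 3: grad_x = 2*2*-3.0991 = -12.3963, grad_y = 2*7*-0.4039 = -5.6544
  x_3 = -3.0991 - 0.05*-12.3963 = -2.4793
  y_3 = -0.4039 - 0.05*-5.6544 = -0.1212
Step 4: grad_x = 2*2*-2.4793 = -9.917, grad_y = 2*7*-0.1212 = -1.6963
  x_4 = -2.4793 - 0.05*-9.917 = -1.9834
  y_4 = -0.1212 - 0.05*-1.6963 = -0.0363
f(-1.9834, -0.0363) = 2*(-1.9834)^2 + 7*(-0.0363)^2 = 7.877


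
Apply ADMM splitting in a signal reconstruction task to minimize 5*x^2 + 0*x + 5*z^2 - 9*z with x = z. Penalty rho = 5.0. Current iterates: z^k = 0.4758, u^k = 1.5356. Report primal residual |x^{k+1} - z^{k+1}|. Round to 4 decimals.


ADMM iteration with rho = 5.0, z^k = 0.4758, u^k = 1.5356
Step 1: x-update.
Minimize 5*x^2 + 0*x + (5.0/2)*(x - 0.4758 + 1.5356)^2
FOC: (2*5 + 5.0)*x = 0 + 5.0*(0.4758 - 1.5356)
x^{k+1} = -0.3533
Step 2: z-update.
Minimize 5*z^2 - 9*z + (5.0/2)*(-0.3533 - z + 1.5356)^2
FOC: (2*5 + 5.0)*z = 9 + 5.0*(-0.3533 + 1.5356)
z^{k+1} = 0.9941
Step 3: u-update.
u^{k+1} = 1.5356 - 0.3533 - 0.9941 = 0.1882
Step 4: Primal residual = |-0.3533 - 0.9941| = 1.3474


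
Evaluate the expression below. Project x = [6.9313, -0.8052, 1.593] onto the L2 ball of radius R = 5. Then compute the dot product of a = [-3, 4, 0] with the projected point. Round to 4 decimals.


Step 1: Compute ||x|| (intermediates to 6 decimals).
||x|| = sqrt(6.9313^2 + (-0.8052)^2 + 1.593^2) = 7.157438
Step 2: Project.
Since ||x|| > R, scale = R/||x|| = 5/7.157438 = 0.698574, proj(x) = scale * x
proj(x) = [4.842026, -0.562492, 1.112828]
Step 3: Dot product.
a^T * proj(x) = -3*4.842026 + 4*(-0.562492) + 0*1.112828 = -16.776


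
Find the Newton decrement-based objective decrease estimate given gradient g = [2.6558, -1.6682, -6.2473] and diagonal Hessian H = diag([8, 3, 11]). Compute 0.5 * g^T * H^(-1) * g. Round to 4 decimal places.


Step 1: H is diagonal, so H^(-1) * g = [0.332, -0.5561, -0.5679].
Step 2: g^T H^(-1) g = sum_i g_i^2 / H_ii
  = (2.6558)^2/8 + (-1.6682)^2/3 + (-6.2473)^2/11
  = 0.8817 + 0.9276 + 3.5481 = 5.3574
Step 3: Objective decrease = 0.5 * g^T H^(-1) g = 2.6787


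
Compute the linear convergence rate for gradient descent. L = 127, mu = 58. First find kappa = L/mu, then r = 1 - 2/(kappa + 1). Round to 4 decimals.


Step 1: Compute the condition number.
kappa = L/mu = 127/58 = 2.1897
Step 2: Compute the convergence rate.
r = 1 - 2/(kappa + 1) = 1 - 2*mu/(L + mu) = (L - mu)/(L + mu) = 69/185 = 0.373


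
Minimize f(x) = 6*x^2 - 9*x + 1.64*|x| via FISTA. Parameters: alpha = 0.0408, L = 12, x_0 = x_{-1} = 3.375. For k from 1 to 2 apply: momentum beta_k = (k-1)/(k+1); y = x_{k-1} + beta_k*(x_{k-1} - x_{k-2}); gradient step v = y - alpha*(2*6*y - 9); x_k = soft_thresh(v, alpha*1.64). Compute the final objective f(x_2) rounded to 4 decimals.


FISTA on f(x) = 6*x^2 - 9*x + 1.64*|x|
L = 12, alpha = 0.0408
Iteration 1: beta = 0.0, y = 3.375 + 0.0*(3.375 - 3.375) = 3.375
  grad(y) = 31.5, v = y - alpha*grad = 2.0898
  prox(v) = soft_thresh(2.0898, 0.0669) = 2.0229
Iteration 2: beta = 0.3333, y = 2.0229 + 0.3333*(2.0229 - 3.375) = 1.5722
  grad(y) = 9.8662, v = y - alpha*grad = 1.1696
  prox(v) = soft_thresh(1.1696, 0.0669) = 1.1027
f(x_2) = 6*1.1027^2 - 9*1.1027 + 1.64*|1.1027| = -0.82


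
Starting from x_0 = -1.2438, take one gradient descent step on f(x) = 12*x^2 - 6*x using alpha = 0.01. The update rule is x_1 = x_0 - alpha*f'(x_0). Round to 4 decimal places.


We compute the gradient at x_0 and apply the update.
f'(x) = 24*x - 6
f'(-1.2438) = 24*-1.2438 - 6 = -35.8512
x_1 = -1.2438 - 0.01*-35.8512 = -0.8853


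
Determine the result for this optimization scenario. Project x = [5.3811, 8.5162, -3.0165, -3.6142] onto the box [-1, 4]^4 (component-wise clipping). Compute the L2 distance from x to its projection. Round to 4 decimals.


Project each component onto [-1, 4].
clip(5.3811) = 4.0, clip(8.5162) = 4.0, clip(-3.0165) = -1.0, clip(-3.6142) = -1.0
Projection = [4.0, 4.0, -1.0, -1.0]
Squared diffs: [1.9074, 20.3961, 4.0663, 6.834]
Distance = sqrt(33.2038) = 5.7623


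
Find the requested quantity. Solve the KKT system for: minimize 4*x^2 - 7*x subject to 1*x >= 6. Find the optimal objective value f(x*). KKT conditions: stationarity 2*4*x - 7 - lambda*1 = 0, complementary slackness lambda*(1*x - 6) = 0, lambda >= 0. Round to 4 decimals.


Step 1: Try lambda = 0 (constraint inactive).
x_unc = 7/(2*4) = 0.875
Check: 1*0.875 = 0.875 < 6 -- violated!
Step 2: Constraint must be active: 1*x = 6
x* = 6/1 = 6.0
lambda = (2*4*6.0 - 7)/1 = 41.0
Step 3: Compute optimal value.
f(x*) = 4*6.0^2 - 7*6.0 = 102.0


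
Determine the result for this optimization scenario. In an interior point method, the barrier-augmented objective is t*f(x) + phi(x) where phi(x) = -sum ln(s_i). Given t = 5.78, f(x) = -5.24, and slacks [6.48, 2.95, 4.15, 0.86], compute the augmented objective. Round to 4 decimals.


Step 1: Compute log-barrier.
ln values: [1.8687, 1.0818, 1.4231, -0.1508]
phi = -(1.8687 + 1.0818 + 1.4231 - 0.1508) = -4.2228
Step 2: Compute augmented objective.
t*f(x) = 5.78*-5.24 = -30.2872
Total = -30.2872 - 4.2228 = -34.51


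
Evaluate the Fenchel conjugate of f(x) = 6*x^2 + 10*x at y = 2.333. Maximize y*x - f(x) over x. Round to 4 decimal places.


f*(y) = sup_x {y*x - a*x^2 - b*x} = sup_x {(y-b)*x - a*x^2}
FOC: (y - b) - 2a*x = 0 => x* = (y - b)/(2a)
x* = (2.333 - 10)/(2*6) = -0.6389
f*(2.333) = (y-b)^2/(4a) = (2.333 - 10)^2/(4*6)
= 58.7829/24 = 2.4493


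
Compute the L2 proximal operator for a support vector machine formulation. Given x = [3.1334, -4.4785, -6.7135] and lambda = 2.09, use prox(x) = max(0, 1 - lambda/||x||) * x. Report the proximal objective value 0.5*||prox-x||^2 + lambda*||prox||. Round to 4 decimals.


Step 1: Compute ||x||.
||x|| = 8.6571
Step 2: Compute scaling factor.
scale = max(0, 1 - 2.09/8.6571) = 0.7586
Step 3: prox(x) = [2.3769, -3.3973, -5.0927]
||prox(x)|| = 6.5671
Step 4: Proximal objective.
0.5*||prox-x||^2 = 2.1841
lambda*||prox|| = 13.7252
Total = 15.9094


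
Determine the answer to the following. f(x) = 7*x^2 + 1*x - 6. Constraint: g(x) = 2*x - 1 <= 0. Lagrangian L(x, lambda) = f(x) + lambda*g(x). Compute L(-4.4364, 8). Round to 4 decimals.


Step 1: Evaluate f(x).
f(-4.4364) = 7*(-4.4364)^2 + 1*(-4.4364) - 6 = 127.3351
Step 2: Evaluate g(x).
g(-4.4364) = 2*-4.4364 - 1 = -9.8728
Step 3: Compute Lagrangian.
L = 127.3351 + 8*-9.8728 = 48.3527


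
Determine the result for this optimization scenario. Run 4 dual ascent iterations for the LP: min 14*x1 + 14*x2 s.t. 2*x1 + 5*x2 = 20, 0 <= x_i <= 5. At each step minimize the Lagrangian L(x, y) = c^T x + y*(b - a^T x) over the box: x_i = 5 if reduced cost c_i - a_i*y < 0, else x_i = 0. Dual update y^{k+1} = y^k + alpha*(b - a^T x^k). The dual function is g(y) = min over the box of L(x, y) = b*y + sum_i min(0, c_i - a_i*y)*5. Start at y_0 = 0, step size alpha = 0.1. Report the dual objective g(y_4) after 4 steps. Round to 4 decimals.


Dual ascent for LP: min 14*x1 + 14*x2, 2*x1 + 5*x2 = 20, 0 <= x_i <= 5
Step 1: y^k = 0.0, reduced costs: (14.0, 14.0)
  x^k = (0.0, 0.0), subgradient = b - a^T x = 20.0
  y^{k+1} = 0.0 + 0.1*20.0 = 2.0
Step 2: y^k = 2.0, reduced costs: (10.0, 4.0)
  x^k = (0.0, 0.0), subgradient = b - a^T x = 20.0
  y^{k+1} = 2.0 + 0.1*20.0 = 4.0
Step 3: y^k = 4.0, reduced costs: (6.0, -6.0)
  x^k = (0.0, 5.0), subgradient = b - a^T x = -5.0
  y^{k+1} = 4.0 + 0.1*-5.0 = 3.5
Step 4: y^k = 3.5, reduced costs: (7.0, -3.5)
  x^k = (0.0, 5.0), subgradient = b - a^T x = -5.0
  y^{k+1} = 3.5 + 0.1*-5.0 = 3.0
Dual objective at y_4 = 3.0: reduced costs (8.0, -1.0), box minimizer x = (0.0, 5.0)
g(y_4) = b*y + (c1 - a1*y)*x1 + (c2 - a2*y)*x2 = 20*3.0 + 8.0*0.0 + (-1.0)*5.0 = 60.0 + 0.0 - 5.0 = 55.0
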